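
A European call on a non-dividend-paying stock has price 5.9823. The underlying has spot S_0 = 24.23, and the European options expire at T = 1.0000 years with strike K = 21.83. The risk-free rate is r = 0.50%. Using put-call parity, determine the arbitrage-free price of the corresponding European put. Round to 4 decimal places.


Answer: Put price = 3.4734

Derivation:
Put-call parity: C - P = S_0 * exp(-qT) - K * exp(-rT).
S_0 * exp(-qT) = 24.2300 * 1.00000000 = 24.23000000
K * exp(-rT) = 21.8300 * 0.99501248 = 21.72112242
P = C - S*exp(-qT) + K*exp(-rT)
P = 5.9823 - 24.23000000 + 21.72112242 = 3.4734


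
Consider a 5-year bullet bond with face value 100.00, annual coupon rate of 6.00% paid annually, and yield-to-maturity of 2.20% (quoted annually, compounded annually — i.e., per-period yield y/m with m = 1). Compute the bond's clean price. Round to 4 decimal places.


Answer: Price = 117.8076

Derivation:
Coupon per period c = face * coupon_rate / m = 6.000000
Periods per year m = 1; per-period yield y/m = 0.022000
Number of cashflows N = 5
Cashflows (t years, CF_t, discount factor 1/(1+y/m)^(m*t), PV):
  t = 1.0000: CF_t = 6.000000, DF = 0.978474, PV = 5.870841
  t = 2.0000: CF_t = 6.000000, DF = 0.957411, PV = 5.744463
  t = 3.0000: CF_t = 6.000000, DF = 0.936801, PV = 5.620806
  t = 4.0000: CF_t = 6.000000, DF = 0.916635, PV = 5.499810
  t = 5.0000: CF_t = 106.000000, DF = 0.896903, PV = 95.071728
Price P = sum_t PV_t = 117.807648


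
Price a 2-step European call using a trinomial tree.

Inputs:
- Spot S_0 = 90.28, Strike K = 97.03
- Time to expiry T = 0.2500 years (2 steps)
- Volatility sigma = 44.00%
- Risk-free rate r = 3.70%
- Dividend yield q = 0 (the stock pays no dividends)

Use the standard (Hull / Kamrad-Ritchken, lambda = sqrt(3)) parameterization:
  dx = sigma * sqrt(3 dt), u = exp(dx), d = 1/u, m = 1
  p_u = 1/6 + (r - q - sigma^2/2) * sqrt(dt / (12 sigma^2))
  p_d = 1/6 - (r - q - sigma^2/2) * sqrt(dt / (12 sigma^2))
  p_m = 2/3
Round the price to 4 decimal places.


Answer: Price = V(0,0) = 5.6079

Derivation:
dt = T/N = 0.125000; dx = sigma*sqrt(3*dt) = 0.269444
u = exp(dx) = 1.309236; d = 1/u = 0.763804
p_u = 0.152796, p_m = 0.666667, p_d = 0.180538
Discount per step: exp(-r*dt) = 0.995386
Stock lattice S(k, j) with j the centered position index:
  k=0: S(0,+0) = 90.2800
  k=1: S(1,-1) = 68.9562; S(1,+0) = 90.2800; S(1,+1) = 118.1978
  k=2: S(2,-2) = 52.6691; S(2,-1) = 68.9562; S(2,+0) = 90.2800; S(2,+1) = 118.1978; S(2,+2) = 154.7489
Terminal payoffs V(N, j) = max(S_T - K, 0):
  V(2,-2) = 0.000000; V(2,-1) = 0.000000; V(2,+0) = 0.000000; V(2,+1) = 21.167839; V(2,+2) = 57.718883
Backward induction: V(k, j) = exp(-r*dt) * [p_u * V(k+1, j+1) + p_m * V(k+1, j) + p_d * V(k+1, j-1)]
  V(1,-1) = exp(-r*dt) * [p_u*0.000000 + p_m*0.000000 + p_d*0.000000] = 0.000000
  V(1,+0) = exp(-r*dt) * [p_u*21.167839 + p_m*0.000000 + p_d*0.000000] = 3.219426
  V(1,+1) = exp(-r*dt) * [p_u*57.718883 + p_m*21.167839 + p_d*0.000000] = 22.825267
  V(0,+0) = exp(-r*dt) * [p_u*22.825267 + p_m*3.219426 + p_d*0.000000] = 5.607886


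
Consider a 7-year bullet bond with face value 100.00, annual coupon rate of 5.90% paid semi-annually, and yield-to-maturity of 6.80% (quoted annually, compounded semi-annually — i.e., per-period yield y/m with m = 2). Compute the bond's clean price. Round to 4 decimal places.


Answer: Price = 95.0526

Derivation:
Coupon per period c = face * coupon_rate / m = 2.950000
Periods per year m = 2; per-period yield y/m = 0.034000
Number of cashflows N = 14
Cashflows (t years, CF_t, discount factor 1/(1+y/m)^(m*t), PV):
  t = 0.5000: CF_t = 2.950000, DF = 0.967118, PV = 2.852998
  t = 1.0000: CF_t = 2.950000, DF = 0.935317, PV = 2.759186
  t = 1.5000: CF_t = 2.950000, DF = 0.904562, PV = 2.668458
  t = 2.0000: CF_t = 2.950000, DF = 0.874818, PV = 2.580714
  t = 2.5000: CF_t = 2.950000, DF = 0.846052, PV = 2.495855
  t = 3.0000: CF_t = 2.950000, DF = 0.818233, PV = 2.413786
  t = 3.5000: CF_t = 2.950000, DF = 0.791327, PV = 2.334416
  t = 4.0000: CF_t = 2.950000, DF = 0.765307, PV = 2.257656
  t = 4.5000: CF_t = 2.950000, DF = 0.740142, PV = 2.183419
  t = 5.0000: CF_t = 2.950000, DF = 0.715805, PV = 2.111624
  t = 5.5000: CF_t = 2.950000, DF = 0.692268, PV = 2.042190
  t = 6.0000: CF_t = 2.950000, DF = 0.669505, PV = 1.975038
  t = 6.5000: CF_t = 2.950000, DF = 0.647490, PV = 1.910095
  t = 7.0000: CF_t = 102.950000, DF = 0.626199, PV = 64.467200
Price P = sum_t PV_t = 95.052635


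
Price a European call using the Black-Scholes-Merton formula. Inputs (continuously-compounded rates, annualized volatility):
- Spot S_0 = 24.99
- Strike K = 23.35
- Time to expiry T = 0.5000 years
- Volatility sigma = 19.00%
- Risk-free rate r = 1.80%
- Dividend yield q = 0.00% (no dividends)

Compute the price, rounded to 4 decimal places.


Answer: Price = 2.4185

Derivation:
d1 = (ln(S/K) + (r - q + 0.5*sigma^2) * T) / (sigma * sqrt(T)) = 0.63940139
d2 = d1 - sigma * sqrt(T) = 0.50505110
exp(-rT) = 0.99104038; exp(-qT) = 1.00000000
C = S_0 * exp(-qT) * N(d1) - K * exp(-rT) * N(d2)
N(d1) = 0.73871908; N(d2) = 0.69323853
C = 24.9900 * 1.00000000 * 0.73871908 - 23.3500 * 0.99104038 * 0.69323853 = 2.4185


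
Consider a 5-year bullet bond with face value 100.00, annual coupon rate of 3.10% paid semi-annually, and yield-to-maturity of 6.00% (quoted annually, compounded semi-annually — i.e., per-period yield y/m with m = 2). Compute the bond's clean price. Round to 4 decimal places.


Coupon per period c = face * coupon_rate / m = 1.550000
Periods per year m = 2; per-period yield y/m = 0.030000
Number of cashflows N = 10
Cashflows (t years, CF_t, discount factor 1/(1+y/m)^(m*t), PV):
  t = 0.5000: CF_t = 1.550000, DF = 0.970874, PV = 1.504854
  t = 1.0000: CF_t = 1.550000, DF = 0.942596, PV = 1.461024
  t = 1.5000: CF_t = 1.550000, DF = 0.915142, PV = 1.418470
  t = 2.0000: CF_t = 1.550000, DF = 0.888487, PV = 1.377155
  t = 2.5000: CF_t = 1.550000, DF = 0.862609, PV = 1.337044
  t = 3.0000: CF_t = 1.550000, DF = 0.837484, PV = 1.298101
  t = 3.5000: CF_t = 1.550000, DF = 0.813092, PV = 1.260292
  t = 4.0000: CF_t = 1.550000, DF = 0.789409, PV = 1.223584
  t = 4.5000: CF_t = 1.550000, DF = 0.766417, PV = 1.187946
  t = 5.0000: CF_t = 101.550000, DF = 0.744094, PV = 75.562737
Price P = sum_t PV_t = 87.631206

Answer: Price = 87.6312


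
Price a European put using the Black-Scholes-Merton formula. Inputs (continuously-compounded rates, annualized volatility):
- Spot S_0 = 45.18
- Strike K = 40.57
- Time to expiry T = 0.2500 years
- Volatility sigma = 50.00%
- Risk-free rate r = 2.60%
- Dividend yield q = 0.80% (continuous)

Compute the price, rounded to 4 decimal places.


d1 = (ln(S/K) + (r - q + 0.5*sigma^2) * T) / (sigma * sqrt(T)) = 0.57350254
d2 = d1 - sigma * sqrt(T) = 0.32350254
exp(-rT) = 0.99352108; exp(-qT) = 0.99800200
P = K * exp(-rT) * N(-d2) - S_0 * exp(-qT) * N(-d1)
N(-d1) = 0.28315224; N(-d2) = 0.37315734
P = 40.5700 * 0.99352108 * 0.37315734 - 45.1800 * 0.99800200 * 0.28315224 = 2.2737

Answer: Price = 2.2737


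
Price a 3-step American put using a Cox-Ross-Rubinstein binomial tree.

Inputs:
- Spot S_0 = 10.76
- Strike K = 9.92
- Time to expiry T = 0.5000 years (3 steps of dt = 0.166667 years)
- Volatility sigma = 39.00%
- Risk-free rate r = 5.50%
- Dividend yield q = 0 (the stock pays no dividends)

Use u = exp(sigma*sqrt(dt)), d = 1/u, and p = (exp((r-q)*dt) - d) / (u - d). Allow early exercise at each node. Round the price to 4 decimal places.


dt = T/N = 0.166667
u = exp(sigma*sqrt(dt)) = 1.172592; d = 1/u = 0.852811
p = (exp((r-q)*dt) - d) / (u - d) = 0.489077
Discount per step: exp(-r*dt) = 0.990875
Stock lattice S(k, i) with i counting down-moves:
  k=0: S(0,0) = 10.7600
  k=1: S(1,0) = 12.6171; S(1,1) = 9.1763
  k=2: S(2,0) = 14.7947; S(2,1) = 10.7600; S(2,2) = 7.8256
  k=3: S(3,0) = 17.3482; S(3,1) = 12.6171; S(3,2) = 9.1763; S(3,3) = 6.6738
Terminal payoffs V(N, i) = max(K - S_T, 0):
  V(3,0) = 0.000000; V(3,1) = 0.000000; V(3,2) = 0.743749; V(3,3) = 3.246229
Backward induction: V(k, i) = exp(-r*dt) * [p * V(k+1, i) + (1-p) * V(k+1, i+1)]; then take max(V_cont, immediate exercise) for American.
  V(2,0) = exp(-r*dt) * [p*0.000000 + (1-p)*0.000000] = 0.000000; exercise = 0.000000; V(2,0) = max -> 0.000000
  V(2,1) = exp(-r*dt) * [p*0.000000 + (1-p)*0.743749] = 0.376531; exercise = 0.000000; V(2,1) = max -> 0.376531
  V(2,2) = exp(-r*dt) * [p*0.743749 + (1-p)*3.246229] = 2.003871; exercise = 2.094388; V(2,2) = max -> 2.094388
  V(1,0) = exp(-r*dt) * [p*0.000000 + (1-p)*0.376531] = 0.190623; exercise = 0.000000; V(1,0) = max -> 0.190623
  V(1,1) = exp(-r*dt) * [p*0.376531 + (1-p)*2.094388] = 1.242780; exercise = 0.743749; V(1,1) = max -> 1.242780
  V(0,0) = exp(-r*dt) * [p*0.190623 + (1-p)*1.242780] = 0.721549; exercise = 0.000000; V(0,0) = max -> 0.721549

Answer: Price = V(0,0) = 0.7215


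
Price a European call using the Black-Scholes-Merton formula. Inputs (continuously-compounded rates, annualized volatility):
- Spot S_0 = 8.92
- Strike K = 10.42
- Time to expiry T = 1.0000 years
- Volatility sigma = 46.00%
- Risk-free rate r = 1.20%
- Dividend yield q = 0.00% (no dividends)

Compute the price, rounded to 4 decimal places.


Answer: Price = 1.1425

Derivation:
d1 = (ln(S/K) + (r - q + 0.5*sigma^2) * T) / (sigma * sqrt(T)) = -0.08180672
d2 = d1 - sigma * sqrt(T) = -0.54180672
exp(-rT) = 0.98807171; exp(-qT) = 1.00000000
C = S_0 * exp(-qT) * N(d1) - K * exp(-rT) * N(d2)
N(d1) = 0.46740021; N(d2) = 0.29397583
C = 8.9200 * 1.00000000 * 0.46740021 - 10.4200 * 0.98807171 * 0.29397583 = 1.1425


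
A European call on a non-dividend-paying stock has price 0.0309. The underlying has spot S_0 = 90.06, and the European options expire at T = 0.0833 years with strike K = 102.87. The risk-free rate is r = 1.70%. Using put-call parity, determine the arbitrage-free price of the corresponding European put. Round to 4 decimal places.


Put-call parity: C - P = S_0 * exp(-qT) - K * exp(-rT).
S_0 * exp(-qT) = 90.0600 * 1.00000000 = 90.06000000
K * exp(-rT) = 102.8700 * 0.99858490 = 102.72442889
P = C - S*exp(-qT) + K*exp(-rT)
P = 0.0309 - 90.06000000 + 102.72442889 = 12.6953

Answer: Put price = 12.6953


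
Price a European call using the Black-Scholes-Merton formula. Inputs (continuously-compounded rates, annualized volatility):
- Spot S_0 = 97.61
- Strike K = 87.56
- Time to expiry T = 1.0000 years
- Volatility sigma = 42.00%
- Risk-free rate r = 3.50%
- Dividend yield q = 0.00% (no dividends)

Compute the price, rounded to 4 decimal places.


d1 = (ln(S/K) + (r - q + 0.5*sigma^2) * T) / (sigma * sqrt(T)) = 0.55203732
d2 = d1 - sigma * sqrt(T) = 0.13203732
exp(-rT) = 0.96560542; exp(-qT) = 1.00000000
C = S_0 * exp(-qT) * N(d1) - K * exp(-rT) * N(d2)
N(d1) = 0.70953861; N(d2) = 0.55252261
C = 97.6100 * 1.00000000 * 0.70953861 - 87.5600 * 0.96560542 * 0.55252261 = 22.5432

Answer: Price = 22.5432


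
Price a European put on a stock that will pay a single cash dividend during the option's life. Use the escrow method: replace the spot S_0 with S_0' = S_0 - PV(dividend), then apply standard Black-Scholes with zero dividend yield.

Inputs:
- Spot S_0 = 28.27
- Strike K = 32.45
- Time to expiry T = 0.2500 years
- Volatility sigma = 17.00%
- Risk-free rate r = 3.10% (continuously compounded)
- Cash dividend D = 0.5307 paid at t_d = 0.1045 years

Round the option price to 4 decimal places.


PV(D) = D * exp(-r * t_d) = 0.5307 * 0.99676574 = 0.52898358
S_0' = S_0 - PV(D) = 28.2700 - 0.52898358 = 27.74101642
d1 = (ln(S_0'/K) + (r + sigma^2/2)*T) / (sigma*sqrt(T)) = -1.71089280
d2 = d1 - sigma*sqrt(T) = -1.79589280
exp(-rT) = 0.99227995
N(-d1) = 0.95644955; N(-d2) = 0.96374422
P = K * exp(-rT) * N(-d2) - S_0' * N(-d1) = 32.4500 * 0.99227995 * 0.96374422 - 27.74101642 * 0.95644955 = 4.4992

Answer: Price = 4.4992


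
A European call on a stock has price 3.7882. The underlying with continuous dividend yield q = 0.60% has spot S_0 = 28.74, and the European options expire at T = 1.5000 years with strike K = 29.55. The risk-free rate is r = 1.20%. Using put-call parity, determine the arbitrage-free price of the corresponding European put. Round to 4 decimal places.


Answer: Put price = 4.3286

Derivation:
Put-call parity: C - P = S_0 * exp(-qT) - K * exp(-rT).
S_0 * exp(-qT) = 28.7400 * 0.99104038 = 28.48250049
K * exp(-rT) = 29.5500 * 0.98216103 = 29.02285851
P = C - S*exp(-qT) + K*exp(-rT)
P = 3.7882 - 28.48250049 + 29.02285851 = 4.3286


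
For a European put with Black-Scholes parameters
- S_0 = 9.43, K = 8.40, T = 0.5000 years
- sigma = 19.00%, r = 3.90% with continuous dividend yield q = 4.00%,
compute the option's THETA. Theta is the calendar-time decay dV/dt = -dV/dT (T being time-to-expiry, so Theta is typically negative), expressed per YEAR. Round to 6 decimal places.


d1 = 0.9243701093; d2 = 0.7900198209
phi(d1) = 0.2602354235; exp(-qT) = 0.9801986733; exp(-rT) = 0.9806888952
Theta = -S*exp(-qT)*phi(d1)*sigma/(2*sqrt(T)) + r*K*exp(-rT)*N(-d2) - q*S*exp(-qT)*N(-d1)
N(-d1) = 0.1776468259; N(-d2) = 0.2147580964; sqrt(T) = 0.7071067812
Term 1 = -9.4300 * 0.9801986733 * 0.2602354235 * 0.1900 / (2 * 0.7071067812) = -0.3231698369
Term 2 = 0.0390 * 8.4000 * 0.9806888952 * 0.2147580964 = 0.0689961244
Term 3 = -0.0400 * 9.4300 * 0.9801986733 * 0.1776468259 = -0.0656815279
Theta = -0.3231698369 + (0.0689961244) + (-0.0656815279) = -0.319855

Answer: Theta = -0.319855


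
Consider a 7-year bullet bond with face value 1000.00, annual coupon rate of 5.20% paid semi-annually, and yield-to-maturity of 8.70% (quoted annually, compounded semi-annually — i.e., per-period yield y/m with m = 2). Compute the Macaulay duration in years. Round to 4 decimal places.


Coupon per period c = face * coupon_rate / m = 26.000000
Periods per year m = 2; per-period yield y/m = 0.043500
Number of cashflows N = 14
Cashflows (t years, CF_t, discount factor 1/(1+y/m)^(m*t), PV):
  t = 0.5000: CF_t = 26.000000, DF = 0.958313, PV = 24.916148
  t = 1.0000: CF_t = 26.000000, DF = 0.918365, PV = 23.877477
  t = 1.5000: CF_t = 26.000000, DF = 0.880081, PV = 22.882106
  t = 2.0000: CF_t = 26.000000, DF = 0.843393, PV = 21.928228
  t = 2.5000: CF_t = 26.000000, DF = 0.808235, PV = 21.014114
  t = 3.0000: CF_t = 26.000000, DF = 0.774543, PV = 20.138106
  t = 3.5000: CF_t = 26.000000, DF = 0.742254, PV = 19.298616
  t = 4.0000: CF_t = 26.000000, DF = 0.711312, PV = 18.494122
  t = 4.5000: CF_t = 26.000000, DF = 0.681660, PV = 17.723164
  t = 5.0000: CF_t = 26.000000, DF = 0.653244, PV = 16.984345
  t = 5.5000: CF_t = 26.000000, DF = 0.626013, PV = 16.276325
  t = 6.0000: CF_t = 26.000000, DF = 0.599916, PV = 15.597820
  t = 6.5000: CF_t = 26.000000, DF = 0.574908, PV = 14.947600
  t = 7.0000: CF_t = 1026.000000, DF = 0.550942, PV = 565.266194
Price P = sum_t PV_t = 819.344366
Macaulay numerator sum_t t * PV_t:
  t * PV_t at t = 0.5000: 12.458074
  t * PV_t at t = 1.0000: 23.877477
  t * PV_t at t = 1.5000: 34.323159
  t * PV_t at t = 2.0000: 43.856456
  t * PV_t at t = 2.5000: 52.535285
  t * PV_t at t = 3.0000: 60.414319
  t * PV_t at t = 3.5000: 67.545157
  t * PV_t at t = 4.0000: 73.976488
  t * PV_t at t = 4.5000: 79.754240
  t * PV_t at t = 5.0000: 84.921727
  t * PV_t at t = 5.5000: 89.519789
  t * PV_t at t = 6.0000: 93.586921
  t * PV_t at t = 6.5000: 97.159397
  t * PV_t at t = 7.0000: 3956.863359
Macaulay duration D = (sum_t t * PV_t) / P = 4770.791847 / 819.344366 = 5.822694

Answer: Macaulay duration = 5.8227 years


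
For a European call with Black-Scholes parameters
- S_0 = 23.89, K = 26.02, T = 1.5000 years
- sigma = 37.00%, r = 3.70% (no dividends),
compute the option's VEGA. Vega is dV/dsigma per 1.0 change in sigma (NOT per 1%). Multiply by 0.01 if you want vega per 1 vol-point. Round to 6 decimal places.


d1 = 0.1605838874; d2 = -0.2925717150
phi(d1) = 0.3938315002; exp(-qT) = 1.0000000000; exp(-rT) = 0.9460120237
Vega = S * exp(-qT) * phi(d1) * sqrt(T) = 23.8900 * 1.0000000000 * 0.3938315002 * 1.2247448714 = 11.523177

Answer: Vega = 11.523177


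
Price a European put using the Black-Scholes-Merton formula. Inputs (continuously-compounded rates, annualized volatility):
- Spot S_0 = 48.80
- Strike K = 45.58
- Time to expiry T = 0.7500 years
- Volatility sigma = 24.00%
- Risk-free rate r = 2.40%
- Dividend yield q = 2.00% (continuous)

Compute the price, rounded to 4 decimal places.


Answer: Price = 2.4116

Derivation:
d1 = (ln(S/K) + (r - q + 0.5*sigma^2) * T) / (sigma * sqrt(T)) = 0.44677909
d2 = d1 - sigma * sqrt(T) = 0.23893299
exp(-rT) = 0.98216103; exp(-qT) = 0.98511194
P = K * exp(-rT) * N(-d2) - S_0 * exp(-qT) * N(-d1)
N(-d1) = 0.32751729; N(-d2) = 0.40557877
P = 45.5800 * 0.98216103 * 0.40557877 - 48.8000 * 0.98511194 * 0.32751729 = 2.4116


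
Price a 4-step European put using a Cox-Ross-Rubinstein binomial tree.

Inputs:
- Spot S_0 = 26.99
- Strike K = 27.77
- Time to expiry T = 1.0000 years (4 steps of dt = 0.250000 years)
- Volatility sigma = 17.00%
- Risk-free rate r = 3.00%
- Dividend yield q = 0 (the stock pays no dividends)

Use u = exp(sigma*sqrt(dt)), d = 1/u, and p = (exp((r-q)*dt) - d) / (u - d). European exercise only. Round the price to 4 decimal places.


Answer: Price = V(0,0) = 1.8143

Derivation:
dt = T/N = 0.250000
u = exp(sigma*sqrt(dt)) = 1.088717; d = 1/u = 0.918512
p = (exp((r-q)*dt) - d) / (u - d) = 0.522993
Discount per step: exp(-r*dt) = 0.992528
Stock lattice S(k, i) with i counting down-moves:
  k=0: S(0,0) = 26.9900
  k=1: S(1,0) = 29.3845; S(1,1) = 24.7906
  k=2: S(2,0) = 31.9914; S(2,1) = 26.9900; S(2,2) = 22.7705
  k=3: S(3,0) = 34.8296; S(3,1) = 29.3845; S(3,2) = 24.7906; S(3,3) = 20.9150
  k=4: S(4,0) = 37.9195; S(4,1) = 31.9914; S(4,2) = 26.9900; S(4,3) = 22.7705; S(4,4) = 19.2107
Terminal payoffs V(N, i) = max(K - S_T, 0):
  V(4,0) = 0.000000; V(4,1) = 0.000000; V(4,2) = 0.780000; V(4,3) = 4.999487; V(4,4) = 8.559319
Backward induction: V(k, i) = exp(-r*dt) * [p * V(k+1, i) + (1-p) * V(k+1, i+1)].
  V(3,0) = exp(-r*dt) * [p*0.000000 + (1-p)*0.000000] = 0.000000
  V(3,1) = exp(-r*dt) * [p*0.000000 + (1-p)*0.780000] = 0.369285
  V(3,2) = exp(-r*dt) * [p*0.780000 + (1-p)*4.999487] = 2.771858
  V(3,3) = exp(-r*dt) * [p*4.999487 + (1-p)*8.559319] = 6.647508
  V(2,0) = exp(-r*dt) * [p*0.000000 + (1-p)*0.369285] = 0.174836
  V(2,1) = exp(-r*dt) * [p*0.369285 + (1-p)*2.771858] = 1.504007
  V(2,2) = exp(-r*dt) * [p*2.771858 + (1-p)*6.647508] = 4.586045
  V(1,0) = exp(-r*dt) * [p*0.174836 + (1-p)*1.504007] = 0.802816
  V(1,1) = exp(-r*dt) * [p*1.504007 + (1-p)*4.586045] = 2.951938
  V(0,0) = exp(-r*dt) * [p*0.802816 + (1-p)*2.951938] = 1.814304


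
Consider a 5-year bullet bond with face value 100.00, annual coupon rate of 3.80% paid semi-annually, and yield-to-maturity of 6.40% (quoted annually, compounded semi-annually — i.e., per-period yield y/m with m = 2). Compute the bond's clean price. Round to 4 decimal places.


Coupon per period c = face * coupon_rate / m = 1.900000
Periods per year m = 2; per-period yield y/m = 0.032000
Number of cashflows N = 10
Cashflows (t years, CF_t, discount factor 1/(1+y/m)^(m*t), PV):
  t = 0.5000: CF_t = 1.900000, DF = 0.968992, PV = 1.841085
  t = 1.0000: CF_t = 1.900000, DF = 0.938946, PV = 1.783997
  t = 1.5000: CF_t = 1.900000, DF = 0.909831, PV = 1.728680
  t = 2.0000: CF_t = 1.900000, DF = 0.881620, PV = 1.675077
  t = 2.5000: CF_t = 1.900000, DF = 0.854283, PV = 1.623137
  t = 3.0000: CF_t = 1.900000, DF = 0.827793, PV = 1.572807
  t = 3.5000: CF_t = 1.900000, DF = 0.802125, PV = 1.524038
  t = 4.0000: CF_t = 1.900000, DF = 0.777253, PV = 1.476781
  t = 4.5000: CF_t = 1.900000, DF = 0.753152, PV = 1.430989
  t = 5.0000: CF_t = 101.900000, DF = 0.729799, PV = 74.366478
Price P = sum_t PV_t = 89.023068

Answer: Price = 89.0231


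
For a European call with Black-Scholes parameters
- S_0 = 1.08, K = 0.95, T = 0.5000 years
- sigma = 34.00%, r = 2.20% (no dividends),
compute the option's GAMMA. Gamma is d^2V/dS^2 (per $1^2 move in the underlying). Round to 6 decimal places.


Answer: Gamma = 1.203077

Derivation:
d1 = 0.6994298290; d2 = 0.4590135234
phi(d1) = 0.3123785342; exp(-qT) = 1.0000000000; exp(-rT) = 0.9890602788
Gamma = exp(-qT) * phi(d1) / (S * sigma * sqrt(T)) = 1.0000000000 * 0.3123785342 / (1.0800 * 0.3400 * 0.7071067812) = 1.203077


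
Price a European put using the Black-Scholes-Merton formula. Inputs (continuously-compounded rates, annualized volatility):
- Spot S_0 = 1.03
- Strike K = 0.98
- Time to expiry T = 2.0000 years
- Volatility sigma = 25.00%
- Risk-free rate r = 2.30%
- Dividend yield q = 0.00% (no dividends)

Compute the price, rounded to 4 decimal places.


Answer: Price = 0.0959

Derivation:
d1 = (ln(S/K) + (r - q + 0.5*sigma^2) * T) / (sigma * sqrt(T)) = 0.44763115
d2 = d1 - sigma * sqrt(T) = 0.09407776
exp(-rT) = 0.95504196; exp(-qT) = 1.00000000
P = K * exp(-rT) * N(-d2) - S_0 * exp(-qT) * N(-d1)
N(-d1) = 0.32720971; N(-d2) = 0.46252370
P = 0.9800 * 0.95504196 * 0.46252370 - 1.0300 * 1.00000000 * 0.32720971 = 0.0959


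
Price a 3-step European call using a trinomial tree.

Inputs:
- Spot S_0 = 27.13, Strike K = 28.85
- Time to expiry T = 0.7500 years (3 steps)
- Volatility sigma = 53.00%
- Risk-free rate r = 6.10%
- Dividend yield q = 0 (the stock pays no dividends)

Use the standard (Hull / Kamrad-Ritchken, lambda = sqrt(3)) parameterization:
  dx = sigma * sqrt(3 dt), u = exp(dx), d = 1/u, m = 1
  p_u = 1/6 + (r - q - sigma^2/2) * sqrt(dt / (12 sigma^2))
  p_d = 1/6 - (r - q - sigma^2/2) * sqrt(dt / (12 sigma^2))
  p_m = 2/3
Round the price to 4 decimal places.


dt = T/N = 0.250000; dx = sigma*sqrt(3*dt) = 0.458993
u = exp(dx) = 1.582480; d = 1/u = 0.631919
p_u = 0.145030, p_m = 0.666667, p_d = 0.188304
Discount per step: exp(-r*dt) = 0.984866
Stock lattice S(k, j) with j the centered position index:
  k=0: S(0,+0) = 27.1300
  k=1: S(1,-1) = 17.1440; S(1,+0) = 27.1300; S(1,+1) = 42.9327
  k=2: S(2,-2) = 10.8336; S(2,-1) = 17.1440; S(2,+0) = 27.1300; S(2,+1) = 42.9327; S(2,+2) = 67.9401
  k=3: S(3,-3) = 6.8460; S(3,-2) = 10.8336; S(3,-1) = 17.1440; S(3,+0) = 27.1300; S(3,+1) = 42.9327; S(3,+2) = 67.9401; S(3,+3) = 107.5139
Terminal payoffs V(N, j) = max(S_T - K, 0):
  V(3,-3) = 0.000000; V(3,-2) = 0.000000; V(3,-1) = 0.000000; V(3,+0) = 0.000000; V(3,+1) = 14.082692; V(3,+2) = 39.090142; V(3,+3) = 78.663941
Backward induction: V(k, j) = exp(-r*dt) * [p_u * V(k+1, j+1) + p_m * V(k+1, j) + p_d * V(k+1, j-1)]
  V(2,-2) = exp(-r*dt) * [p_u*0.000000 + p_m*0.000000 + p_d*0.000000] = 0.000000
  V(2,-1) = exp(-r*dt) * [p_u*0.000000 + p_m*0.000000 + p_d*0.000000] = 0.000000
  V(2,+0) = exp(-r*dt) * [p_u*14.082692 + p_m*0.000000 + p_d*0.000000] = 2.011497
  V(2,+1) = exp(-r*dt) * [p_u*39.090142 + p_m*14.082692 + p_d*0.000000] = 14.829803
  V(2,+2) = exp(-r*dt) * [p_u*78.663941 + p_m*39.090142 + p_d*14.082692] = 39.513325
  V(1,-1) = exp(-r*dt) * [p_u*2.011497 + p_m*0.000000 + p_d*0.000000] = 0.287312
  V(1,+0) = exp(-r*dt) * [p_u*14.829803 + p_m*2.011497 + p_d*0.000000] = 3.438914
  V(1,+1) = exp(-r*dt) * [p_u*39.513325 + p_m*14.829803 + p_d*2.011497] = 15.753824
  V(0,+0) = exp(-r*dt) * [p_u*15.753824 + p_m*3.438914 + p_d*0.287312] = 4.561389

Answer: Price = V(0,0) = 4.5614


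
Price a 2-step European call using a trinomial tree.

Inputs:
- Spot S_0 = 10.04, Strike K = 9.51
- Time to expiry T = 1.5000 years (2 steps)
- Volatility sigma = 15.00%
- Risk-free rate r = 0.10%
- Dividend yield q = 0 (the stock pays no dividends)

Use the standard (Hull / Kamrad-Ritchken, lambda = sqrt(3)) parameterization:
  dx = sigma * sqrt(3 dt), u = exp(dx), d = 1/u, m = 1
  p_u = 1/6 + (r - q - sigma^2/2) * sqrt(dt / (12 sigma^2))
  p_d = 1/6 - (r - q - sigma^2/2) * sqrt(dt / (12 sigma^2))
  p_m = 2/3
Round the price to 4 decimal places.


Answer: Price = V(0,0) = 1.0137

Derivation:
dt = T/N = 0.750000; dx = sigma*sqrt(3*dt) = 0.225000
u = exp(dx) = 1.252323; d = 1/u = 0.798516
p_u = 0.149583, p_m = 0.666667, p_d = 0.183750
Discount per step: exp(-r*dt) = 0.999250
Stock lattice S(k, j) with j the centered position index:
  k=0: S(0,+0) = 10.0400
  k=1: S(1,-1) = 8.0171; S(1,+0) = 10.0400; S(1,+1) = 12.5733
  k=2: S(2,-2) = 6.4018; S(2,-1) = 8.0171; S(2,+0) = 10.0400; S(2,+1) = 12.5733; S(2,+2) = 15.7459
Terminal payoffs V(N, j) = max(S_T - K, 0):
  V(2,-2) = 0.000000; V(2,-1) = 0.000000; V(2,+0) = 0.530000; V(2,+1) = 3.063320; V(2,+2) = 6.235854
Backward induction: V(k, j) = exp(-r*dt) * [p_u * V(k+1, j+1) + p_m * V(k+1, j) + p_d * V(k+1, j-1)]
  V(1,-1) = exp(-r*dt) * [p_u*0.530000 + p_m*0.000000 + p_d*0.000000] = 0.079220
  V(1,+0) = exp(-r*dt) * [p_u*3.063320 + p_m*0.530000 + p_d*0.000000] = 0.810947
  V(1,+1) = exp(-r*dt) * [p_u*6.235854 + p_m*3.063320 + p_d*0.530000] = 3.070077
  V(0,+0) = exp(-r*dt) * [p_u*3.070077 + p_m*0.810947 + p_d*0.079220] = 1.013660


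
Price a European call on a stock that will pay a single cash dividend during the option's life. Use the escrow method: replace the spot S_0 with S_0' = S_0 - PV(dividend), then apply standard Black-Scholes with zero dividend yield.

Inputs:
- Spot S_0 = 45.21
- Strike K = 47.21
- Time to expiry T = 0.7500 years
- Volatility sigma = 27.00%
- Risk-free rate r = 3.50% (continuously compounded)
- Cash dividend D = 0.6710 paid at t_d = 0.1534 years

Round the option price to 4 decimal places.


Answer: Price = 3.5297

Derivation:
PV(D) = D * exp(-r * t_d) = 0.6710 * 0.99464539 = 0.66740705
S_0' = S_0 - PV(D) = 45.2100 - 0.66740705 = 44.54259295
d1 = (ln(S_0'/K) + (r + sigma^2/2)*T) / (sigma*sqrt(T)) = -0.01955446
d2 = d1 - sigma*sqrt(T) = -0.25338132
exp(-rT) = 0.97409154
N(d1) = 0.49219940; N(d2) = 0.39998678
C = S_0' * N(d1) - K * exp(-rT) * N(d2) = 44.54259295 * 0.49219940 - 47.2100 * 0.97409154 * 0.39998678 = 3.5297


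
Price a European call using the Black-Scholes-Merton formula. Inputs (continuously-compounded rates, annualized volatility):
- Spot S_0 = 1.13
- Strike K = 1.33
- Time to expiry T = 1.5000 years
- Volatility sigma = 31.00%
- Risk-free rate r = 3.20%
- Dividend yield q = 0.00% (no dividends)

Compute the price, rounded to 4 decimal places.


d1 = (ln(S/K) + (r - q + 0.5*sigma^2) * T) / (sigma * sqrt(T)) = -0.11295653
d2 = d1 - sigma * sqrt(T) = -0.49262744
exp(-rT) = 0.95313379; exp(-qT) = 1.00000000
C = S_0 * exp(-qT) * N(d1) - K * exp(-rT) * N(d2)
N(d1) = 0.45503251; N(d2) = 0.31113793
C = 1.1300 * 1.00000000 * 0.45503251 - 1.3300 * 0.95313379 * 0.31113793 = 0.1198

Answer: Price = 0.1198


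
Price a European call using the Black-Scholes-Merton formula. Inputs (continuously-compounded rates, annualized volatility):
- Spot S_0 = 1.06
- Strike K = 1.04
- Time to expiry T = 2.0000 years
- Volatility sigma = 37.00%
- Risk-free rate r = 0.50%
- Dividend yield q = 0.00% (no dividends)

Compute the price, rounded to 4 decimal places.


Answer: Price = 0.2311

Derivation:
d1 = (ln(S/K) + (r - q + 0.5*sigma^2) * T) / (sigma * sqrt(T)) = 0.31714350
d2 = d1 - sigma * sqrt(T) = -0.20611552
exp(-rT) = 0.99004983; exp(-qT) = 1.00000000
C = S_0 * exp(-qT) * N(d1) - K * exp(-rT) * N(d2)
N(d1) = 0.62443264; N(d2) = 0.41835034
C = 1.0600 * 1.00000000 * 0.62443264 - 1.0400 * 0.99004983 * 0.41835034 = 0.2311


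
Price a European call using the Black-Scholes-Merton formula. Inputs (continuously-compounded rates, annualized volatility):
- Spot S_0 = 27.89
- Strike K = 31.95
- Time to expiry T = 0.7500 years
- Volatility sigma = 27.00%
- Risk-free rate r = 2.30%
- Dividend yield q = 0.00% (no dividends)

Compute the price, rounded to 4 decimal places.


Answer: Price = 1.3482

Derivation:
d1 = (ln(S/K) + (r - q + 0.5*sigma^2) * T) / (sigma * sqrt(T)) = -0.39053032
d2 = d1 - sigma * sqrt(T) = -0.62435718
exp(-rT) = 0.98289793; exp(-qT) = 1.00000000
C = S_0 * exp(-qT) * N(d1) - K * exp(-rT) * N(d2)
N(d1) = 0.34807222; N(d2) = 0.26619652
C = 27.8900 * 1.00000000 * 0.34807222 - 31.9500 * 0.98289793 * 0.26619652 = 1.3482


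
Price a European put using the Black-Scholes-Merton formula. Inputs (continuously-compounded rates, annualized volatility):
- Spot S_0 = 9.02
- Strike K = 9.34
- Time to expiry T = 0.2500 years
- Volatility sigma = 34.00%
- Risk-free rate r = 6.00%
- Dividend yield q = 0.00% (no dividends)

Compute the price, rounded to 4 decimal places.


Answer: Price = 0.7118

Derivation:
d1 = (ln(S/K) + (r - q + 0.5*sigma^2) * T) / (sigma * sqrt(T)) = -0.03183481
d2 = d1 - sigma * sqrt(T) = -0.20183481
exp(-rT) = 0.98511194; exp(-qT) = 1.00000000
P = K * exp(-rT) * N(-d2) - S_0 * exp(-qT) * N(-d1)
N(-d1) = 0.51269811; N(-d2) = 0.57997707
P = 9.3400 * 0.98511194 * 0.57997707 - 9.0200 * 1.00000000 * 0.51269811 = 0.7118


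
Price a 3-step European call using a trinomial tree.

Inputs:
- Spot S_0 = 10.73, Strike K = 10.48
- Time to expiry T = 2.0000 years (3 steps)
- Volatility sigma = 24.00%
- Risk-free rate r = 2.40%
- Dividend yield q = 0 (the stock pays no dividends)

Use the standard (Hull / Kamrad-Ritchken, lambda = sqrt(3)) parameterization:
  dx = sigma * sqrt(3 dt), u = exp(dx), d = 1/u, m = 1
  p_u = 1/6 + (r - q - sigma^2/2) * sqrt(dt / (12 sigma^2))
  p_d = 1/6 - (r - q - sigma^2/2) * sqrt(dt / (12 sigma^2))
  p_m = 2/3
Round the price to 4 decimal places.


Answer: Price = V(0,0) = 1.7115

Derivation:
dt = T/N = 0.666667; dx = sigma*sqrt(3*dt) = 0.339411
u = exp(dx) = 1.404121; d = 1/u = 0.712189
p_u = 0.161953, p_m = 0.666667, p_d = 0.171381
Discount per step: exp(-r*dt) = 0.984127
Stock lattice S(k, j) with j the centered position index:
  k=0: S(0,+0) = 10.7300
  k=1: S(1,-1) = 7.6418; S(1,+0) = 10.7300; S(1,+1) = 15.0662
  k=2: S(2,-2) = 5.4424; S(2,-1) = 7.6418; S(2,+0) = 10.7300; S(2,+1) = 15.0662; S(2,+2) = 21.1548
  k=3: S(3,-3) = 3.8760; S(3,-2) = 5.4424; S(3,-1) = 7.6418; S(3,+0) = 10.7300; S(3,+1) = 15.0662; S(3,+2) = 21.1548; S(3,+3) = 29.7039
Terminal payoffs V(N, j) = max(S_T - K, 0):
  V(3,-3) = 0.000000; V(3,-2) = 0.000000; V(3,-1) = 0.000000; V(3,+0) = 0.250000; V(3,+1) = 4.586215; V(3,+2) = 10.674784; V(3,+3) = 19.223869
Backward induction: V(k, j) = exp(-r*dt) * [p_u * V(k+1, j+1) + p_m * V(k+1, j) + p_d * V(k+1, j-1)]
  V(2,-2) = exp(-r*dt) * [p_u*0.000000 + p_m*0.000000 + p_d*0.000000] = 0.000000
  V(2,-1) = exp(-r*dt) * [p_u*0.250000 + p_m*0.000000 + p_d*0.000000] = 0.039845
  V(2,+0) = exp(-r*dt) * [p_u*4.586215 + p_m*0.250000 + p_d*0.000000] = 0.894981
  V(2,+1) = exp(-r*dt) * [p_u*10.674784 + p_m*4.586215 + p_d*0.250000] = 4.752480
  V(2,+2) = exp(-r*dt) * [p_u*19.223869 + p_m*10.674784 + p_d*4.586215] = 10.841016
  V(1,-1) = exp(-r*dt) * [p_u*0.894981 + p_m*0.039845 + p_d*0.000000] = 0.168786
  V(1,+0) = exp(-r*dt) * [p_u*4.752480 + p_m*0.894981 + p_d*0.039845] = 1.351364
  V(1,+1) = exp(-r*dt) * [p_u*10.841016 + p_m*4.752480 + p_d*0.894981] = 4.996841
  V(0,+0) = exp(-r*dt) * [p_u*4.996841 + p_m*1.351364 + p_d*0.168786] = 1.711483


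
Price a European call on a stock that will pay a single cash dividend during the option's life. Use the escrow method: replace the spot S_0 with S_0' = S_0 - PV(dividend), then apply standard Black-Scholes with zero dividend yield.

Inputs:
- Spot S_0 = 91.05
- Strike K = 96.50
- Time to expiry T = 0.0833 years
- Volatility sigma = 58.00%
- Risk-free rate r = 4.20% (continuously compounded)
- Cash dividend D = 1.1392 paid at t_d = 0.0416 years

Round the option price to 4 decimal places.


Answer: Price = 3.5731

Derivation:
PV(D) = D * exp(-r * t_d) = 1.1392 * 0.99825433 = 1.13721133
S_0' = S_0 - PV(D) = 91.0500 - 1.13721133 = 89.91278867
d1 = (ln(S_0'/K) + (r + sigma^2/2)*T) / (sigma*sqrt(T)) = -0.31776446
d2 = d1 - sigma*sqrt(T) = -0.48516254
exp(-rT) = 0.99650751
N(d1) = 0.37533181; N(d2) = 0.31378052
C = S_0' * N(d1) - K * exp(-rT) * N(d2) = 89.91278867 * 0.37533181 - 96.5000 * 0.99650751 * 0.31378052 = 3.5731


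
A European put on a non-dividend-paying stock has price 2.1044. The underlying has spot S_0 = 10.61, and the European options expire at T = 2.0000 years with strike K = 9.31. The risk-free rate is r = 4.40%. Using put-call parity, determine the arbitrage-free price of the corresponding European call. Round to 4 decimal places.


Put-call parity: C - P = S_0 * exp(-qT) - K * exp(-rT).
S_0 * exp(-qT) = 10.6100 * 1.00000000 = 10.61000000
K * exp(-rT) = 9.3100 * 0.91576088 = 8.52573376
C = P + S*exp(-qT) - K*exp(-rT)
C = 2.1044 + 10.61000000 - 8.52573376 = 4.1887

Answer: Call price = 4.1887


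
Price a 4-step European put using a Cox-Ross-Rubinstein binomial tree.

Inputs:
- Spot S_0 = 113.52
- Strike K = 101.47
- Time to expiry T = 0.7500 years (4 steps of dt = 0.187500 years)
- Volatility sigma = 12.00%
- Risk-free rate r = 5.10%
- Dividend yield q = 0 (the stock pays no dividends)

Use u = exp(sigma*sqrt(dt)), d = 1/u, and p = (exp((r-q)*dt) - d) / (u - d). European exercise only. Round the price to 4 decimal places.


Answer: Price = V(0,0) = 0.2787

Derivation:
dt = T/N = 0.187500
u = exp(sigma*sqrt(dt)) = 1.053335; d = 1/u = 0.949365
p = (exp((r-q)*dt) - d) / (u - d) = 0.579428
Discount per step: exp(-r*dt) = 0.990483
Stock lattice S(k, i) with i counting down-moves:
  k=0: S(0,0) = 113.5200
  k=1: S(1,0) = 119.5746; S(1,1) = 107.7720
  k=2: S(2,0) = 125.9522; S(2,1) = 113.5200; S(2,2) = 102.3150
  k=3: S(3,0) = 132.6698; S(3,1) = 119.5746; S(3,2) = 107.7720; S(3,3) = 97.1343
  k=4: S(4,0) = 139.7458; S(4,1) = 125.9522; S(4,2) = 113.5200; S(4,3) = 102.3150; S(4,4) = 92.2159
Terminal payoffs V(N, i) = max(K - S_T, 0):
  V(4,0) = 0.000000; V(4,1) = 0.000000; V(4,2) = 0.000000; V(4,3) = 0.000000; V(4,4) = 9.254066
Backward induction: V(k, i) = exp(-r*dt) * [p * V(k+1, i) + (1-p) * V(k+1, i+1)].
  V(3,0) = exp(-r*dt) * [p*0.000000 + (1-p)*0.000000] = 0.000000
  V(3,1) = exp(-r*dt) * [p*0.000000 + (1-p)*0.000000] = 0.000000
  V(3,2) = exp(-r*dt) * [p*0.000000 + (1-p)*0.000000] = 0.000000
  V(3,3) = exp(-r*dt) * [p*0.000000 + (1-p)*9.254066] = 3.854966
  V(2,0) = exp(-r*dt) * [p*0.000000 + (1-p)*0.000000] = 0.000000
  V(2,1) = exp(-r*dt) * [p*0.000000 + (1-p)*0.000000] = 0.000000
  V(2,2) = exp(-r*dt) * [p*0.000000 + (1-p)*3.854966] = 1.605863
  V(1,0) = exp(-r*dt) * [p*0.000000 + (1-p)*0.000000] = 0.000000
  V(1,1) = exp(-r*dt) * [p*0.000000 + (1-p)*1.605863] = 0.668954
  V(0,0) = exp(-r*dt) * [p*0.000000 + (1-p)*0.668954] = 0.278666


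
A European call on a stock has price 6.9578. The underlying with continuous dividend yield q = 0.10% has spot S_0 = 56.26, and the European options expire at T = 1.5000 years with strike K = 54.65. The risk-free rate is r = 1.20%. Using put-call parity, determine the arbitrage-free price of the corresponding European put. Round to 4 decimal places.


Answer: Put price = 4.4572

Derivation:
Put-call parity: C - P = S_0 * exp(-qT) - K * exp(-rT).
S_0 * exp(-qT) = 56.2600 * 0.99850112 = 56.17567326
K * exp(-rT) = 54.6500 * 0.98216103 = 53.67510042
P = C - S*exp(-qT) + K*exp(-rT)
P = 6.9578 - 56.17567326 + 53.67510042 = 4.4572


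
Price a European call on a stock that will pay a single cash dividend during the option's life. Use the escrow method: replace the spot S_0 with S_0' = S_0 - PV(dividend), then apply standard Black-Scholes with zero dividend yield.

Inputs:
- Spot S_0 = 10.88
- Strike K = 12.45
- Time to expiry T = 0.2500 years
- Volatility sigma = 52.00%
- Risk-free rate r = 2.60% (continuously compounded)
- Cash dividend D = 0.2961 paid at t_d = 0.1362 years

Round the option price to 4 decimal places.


PV(D) = D * exp(-r * t_d) = 0.2961 * 0.99646506 = 0.29505331
S_0' = S_0 - PV(D) = 10.8800 - 0.29505331 = 10.58494669
d1 = (ln(S_0'/K) + (r + sigma^2/2)*T) / (sigma*sqrt(T)) = -0.46918367
d2 = d1 - sigma*sqrt(T) = -0.72918367
exp(-rT) = 0.99352108
N(d1) = 0.31946918; N(d2) = 0.23294466
C = S_0' * N(d1) - K * exp(-rT) * N(d2) = 10.58494669 * 0.31946918 - 12.4500 * 0.99352108 * 0.23294466 = 0.5002

Answer: Price = 0.5002


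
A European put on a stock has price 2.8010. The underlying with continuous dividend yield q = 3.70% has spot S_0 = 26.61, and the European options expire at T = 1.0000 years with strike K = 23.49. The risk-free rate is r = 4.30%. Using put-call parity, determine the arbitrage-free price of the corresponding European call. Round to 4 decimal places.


Put-call parity: C - P = S_0 * exp(-qT) - K * exp(-rT).
S_0 * exp(-qT) = 26.6100 * 0.96367614 = 25.64342196
K * exp(-rT) = 23.4900 * 0.95791139 = 22.50133855
C = P + S*exp(-qT) - K*exp(-rT)
C = 2.8010 + 25.64342196 - 22.50133855 = 5.9431

Answer: Call price = 5.9431


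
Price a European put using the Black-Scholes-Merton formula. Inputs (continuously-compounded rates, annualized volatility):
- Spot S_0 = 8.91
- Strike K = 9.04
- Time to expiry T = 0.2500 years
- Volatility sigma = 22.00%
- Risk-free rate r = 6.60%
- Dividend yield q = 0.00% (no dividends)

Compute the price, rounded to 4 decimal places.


Answer: Price = 0.3815

Derivation:
d1 = (ln(S/K) + (r - q + 0.5*sigma^2) * T) / (sigma * sqrt(T)) = 0.07331879
d2 = d1 - sigma * sqrt(T) = -0.03668121
exp(-rT) = 0.98363538; exp(-qT) = 1.00000000
P = K * exp(-rT) * N(-d2) - S_0 * exp(-qT) * N(-d1)
N(-d1) = 0.47077622; N(-d2) = 0.51463040
P = 9.0400 * 0.98363538 * 0.51463040 - 8.9100 * 1.00000000 * 0.47077622 = 0.3815


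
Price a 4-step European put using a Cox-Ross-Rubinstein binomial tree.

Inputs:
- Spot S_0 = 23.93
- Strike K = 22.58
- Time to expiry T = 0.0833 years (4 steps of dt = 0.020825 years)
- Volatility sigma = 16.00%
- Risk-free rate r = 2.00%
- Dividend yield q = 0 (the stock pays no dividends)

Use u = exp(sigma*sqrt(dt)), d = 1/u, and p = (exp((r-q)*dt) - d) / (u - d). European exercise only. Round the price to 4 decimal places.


Answer: Price = V(0,0) = 0.0463

Derivation:
dt = T/N = 0.020825
u = exp(sigma*sqrt(dt)) = 1.023358; d = 1/u = 0.977175
p = (exp((r-q)*dt) - d) / (u - d) = 0.503248
Discount per step: exp(-r*dt) = 0.999584
Stock lattice S(k, i) with i counting down-moves:
  k=0: S(0,0) = 23.9300
  k=1: S(1,0) = 24.4890; S(1,1) = 23.3838
  k=2: S(2,0) = 25.0610; S(2,1) = 23.9300; S(2,2) = 22.8501
  k=3: S(3,0) = 25.6463; S(3,1) = 24.4890; S(3,2) = 23.3838; S(3,3) = 22.3285
  k=4: S(4,0) = 26.2454; S(4,1) = 25.0610; S(4,2) = 23.9300; S(4,3) = 22.8501; S(4,4) = 21.8189
Terminal payoffs V(N, i) = max(K - S_T, 0):
  V(4,0) = 0.000000; V(4,1) = 0.000000; V(4,2) = 0.000000; V(4,3) = 0.000000; V(4,4) = 0.761127
Backward induction: V(k, i) = exp(-r*dt) * [p * V(k+1, i) + (1-p) * V(k+1, i+1)].
  V(3,0) = exp(-r*dt) * [p*0.000000 + (1-p)*0.000000] = 0.000000
  V(3,1) = exp(-r*dt) * [p*0.000000 + (1-p)*0.000000] = 0.000000
  V(3,2) = exp(-r*dt) * [p*0.000000 + (1-p)*0.000000] = 0.000000
  V(3,3) = exp(-r*dt) * [p*0.000000 + (1-p)*0.761127] = 0.377934
  V(2,0) = exp(-r*dt) * [p*0.000000 + (1-p)*0.000000] = 0.000000
  V(2,1) = exp(-r*dt) * [p*0.000000 + (1-p)*0.000000] = 0.000000
  V(2,2) = exp(-r*dt) * [p*0.000000 + (1-p)*0.377934] = 0.187661
  V(1,0) = exp(-r*dt) * [p*0.000000 + (1-p)*0.000000] = 0.000000
  V(1,1) = exp(-r*dt) * [p*0.000000 + (1-p)*0.187661] = 0.093182
  V(0,0) = exp(-r*dt) * [p*0.000000 + (1-p)*0.093182] = 0.046269


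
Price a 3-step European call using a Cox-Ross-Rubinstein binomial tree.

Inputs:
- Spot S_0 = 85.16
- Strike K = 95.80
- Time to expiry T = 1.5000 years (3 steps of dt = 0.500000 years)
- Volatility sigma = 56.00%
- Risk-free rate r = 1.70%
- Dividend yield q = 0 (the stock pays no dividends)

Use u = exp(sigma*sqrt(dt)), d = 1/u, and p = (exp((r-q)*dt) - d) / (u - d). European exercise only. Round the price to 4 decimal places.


Answer: Price = V(0,0) = 21.5777

Derivation:
dt = T/N = 0.500000
u = exp(sigma*sqrt(dt)) = 1.485839; d = 1/u = 0.673020
p = (exp((r-q)*dt) - d) / (u - d) = 0.412781
Discount per step: exp(-r*dt) = 0.991536
Stock lattice S(k, i) with i counting down-moves:
  k=0: S(0,0) = 85.1600
  k=1: S(1,0) = 126.5341; S(1,1) = 57.3144
  k=2: S(2,0) = 188.0093; S(2,1) = 85.1600; S(2,2) = 38.5738
  k=3: S(3,0) = 279.3516; S(3,1) = 126.5341; S(3,2) = 57.3144; S(3,3) = 25.9609
Terminal payoffs V(N, i) = max(S_T - K, 0):
  V(3,0) = 183.551608; V(3,1) = 30.734075; V(3,2) = 0.000000; V(3,3) = 0.000000
Backward induction: V(k, i) = exp(-r*dt) * [p * V(k+1, i) + (1-p) * V(k+1, i+1)].
  V(2,0) = exp(-r*dt) * [p*183.551608 + (1-p)*30.734075] = 93.020150
  V(2,1) = exp(-r*dt) * [p*30.734075 + (1-p)*0.000000] = 12.579053
  V(2,2) = exp(-r*dt) * [p*0.000000 + (1-p)*0.000000] = 0.000000
  V(1,0) = exp(-r*dt) * [p*93.020150 + (1-p)*12.579053] = 45.396068
  V(1,1) = exp(-r*dt) * [p*12.579053 + (1-p)*0.000000] = 5.148441
  V(0,0) = exp(-r*dt) * [p*45.396068 + (1-p)*5.148441] = 21.577689
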